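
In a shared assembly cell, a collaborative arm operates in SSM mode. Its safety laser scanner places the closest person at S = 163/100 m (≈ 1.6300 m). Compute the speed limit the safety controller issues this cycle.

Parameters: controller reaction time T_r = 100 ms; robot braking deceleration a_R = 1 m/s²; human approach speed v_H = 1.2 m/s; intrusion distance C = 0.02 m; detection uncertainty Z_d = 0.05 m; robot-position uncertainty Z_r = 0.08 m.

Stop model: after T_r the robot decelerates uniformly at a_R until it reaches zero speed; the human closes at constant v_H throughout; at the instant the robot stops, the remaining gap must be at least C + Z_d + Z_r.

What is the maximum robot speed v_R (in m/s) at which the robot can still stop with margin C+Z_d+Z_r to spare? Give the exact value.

v_R_max = 4/5 m/s = 0.8000 m/s

collect terms ⇒ (1/2)·v_R² + (13/10)·v_R + (-34/25) = 0
  disc = (13/10)² − 4·(1/2)·(-34/25) = 441/100 ; √disc = 21/10
  v_R = (−(13/10) + 21/10) / (2·(1/2)) = 4/5 m/s
check:
T_s = v_R/a_R = (4/5)/1 = 0.8000 s
robot in T_r: 0.8000·0.1000 = 0.0800 m
robot under decel: 0.8000²/(2·1.0000) = 0.3200 m
human closes 1.2000·0.9000 = 1.0800 m
C+Z_d+Z_r = 0.0200+0.0500+0.0800 = 0.1500 m
sum ≈ 0.0800+0.3200+1.0800+0.1500 ≈ 1.6300 m = S ✓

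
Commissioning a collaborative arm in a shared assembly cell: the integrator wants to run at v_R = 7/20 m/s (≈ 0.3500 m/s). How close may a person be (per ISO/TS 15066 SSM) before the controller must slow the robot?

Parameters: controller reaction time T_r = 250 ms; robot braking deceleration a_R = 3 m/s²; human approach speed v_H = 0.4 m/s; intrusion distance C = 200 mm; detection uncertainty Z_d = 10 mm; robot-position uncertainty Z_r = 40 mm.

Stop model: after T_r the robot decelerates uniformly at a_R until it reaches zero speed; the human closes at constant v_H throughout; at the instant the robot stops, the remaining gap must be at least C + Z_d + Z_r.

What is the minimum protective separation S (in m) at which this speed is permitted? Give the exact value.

braking lasts T_s = (7/20)/3 = 0.1167 s
robot covers v_R·T_r = 0.3500·0.2500 = 0.0875 m before braking
robot covers 0.3500·0.1167 − ½·3.0000·0.1167² = 0.0204 m while stopping
human closes 0.4000·0.3667 = 0.1467 m
C+Z_d+Z_r = 0.2000+0.0100+0.0400 = 0.2500 m
S_min ≈ 0.0875+0.0204+0.1467+0.2500  ⇒  S_min = 1211/2400 m

S_min = 1211/2400 m = 0.5046 m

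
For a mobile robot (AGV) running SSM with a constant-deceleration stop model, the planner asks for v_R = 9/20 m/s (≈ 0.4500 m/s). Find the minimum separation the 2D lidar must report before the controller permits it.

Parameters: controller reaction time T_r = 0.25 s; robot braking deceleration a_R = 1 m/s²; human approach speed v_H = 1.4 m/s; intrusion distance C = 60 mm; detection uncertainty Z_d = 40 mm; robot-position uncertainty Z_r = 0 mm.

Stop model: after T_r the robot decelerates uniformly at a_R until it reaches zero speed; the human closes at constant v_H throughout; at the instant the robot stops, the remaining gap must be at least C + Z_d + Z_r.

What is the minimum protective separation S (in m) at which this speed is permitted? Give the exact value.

braking lasts T_s = (9/20)/1 = 0.4500 s
reaction-phase robot travel = 0.4500·0.2500 = 0.1125 m
robot under decel: 0.4500²/(2·1.0000) = 0.1013 m
person approaches 1.4000·(0.2500+0.4500) = 0.9800 m
C+Z_d+Z_r = 0.0600+0.0400+0.0000 = 0.1000 m
S_min ≈ 0.1125+0.1013+0.9800+0.1000  ⇒  S_min = 207/160 m

S_min = 207/160 m = 1.2937 m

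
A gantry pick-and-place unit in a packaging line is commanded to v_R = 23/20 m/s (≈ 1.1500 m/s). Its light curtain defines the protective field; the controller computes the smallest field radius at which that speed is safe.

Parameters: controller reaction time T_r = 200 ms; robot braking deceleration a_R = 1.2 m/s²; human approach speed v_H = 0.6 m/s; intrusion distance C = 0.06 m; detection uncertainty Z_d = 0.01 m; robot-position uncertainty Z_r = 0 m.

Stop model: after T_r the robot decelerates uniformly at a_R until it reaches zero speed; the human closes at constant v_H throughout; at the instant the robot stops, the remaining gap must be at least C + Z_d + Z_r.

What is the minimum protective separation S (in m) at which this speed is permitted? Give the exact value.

S_min = 7421/4800 m = 1.5460 m

T_s = v_R/a_R = (23/20)/(6/5) = 0.9583 s
robot in T_r: 1.1500·0.2000 = 0.2300 m
robot covers 1.1500·0.9583 − ½·1.2000·0.9583² = 0.5510 m while stopping
human closes 0.6000·1.1583 = 0.6950 m
margins: 0.0600+0.0100+0.0000 = 0.0700 m
S_min ≈ 0.2300+0.5510+0.6950+0.0700  ⇒  S_min = 7421/4800 m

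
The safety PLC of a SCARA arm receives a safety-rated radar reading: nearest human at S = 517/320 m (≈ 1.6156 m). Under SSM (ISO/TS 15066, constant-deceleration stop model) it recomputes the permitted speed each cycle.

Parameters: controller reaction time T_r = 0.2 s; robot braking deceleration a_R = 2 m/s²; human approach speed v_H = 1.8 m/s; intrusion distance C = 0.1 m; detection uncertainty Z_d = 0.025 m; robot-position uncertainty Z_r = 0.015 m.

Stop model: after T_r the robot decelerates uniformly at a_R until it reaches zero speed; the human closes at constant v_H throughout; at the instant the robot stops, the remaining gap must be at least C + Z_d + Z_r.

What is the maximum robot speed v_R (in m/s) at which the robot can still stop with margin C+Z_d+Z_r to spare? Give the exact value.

v_R_max = 17/20 m/s = 0.8500 m/s

quadratic (1/4)·v² + (11/10)·v + (-357/320) = 0
  disc = (11/10)² − 4·(1/4)·(-357/320) = 3721/1600 ; √disc = 61/40
  v_R = (−(11/10) + 61/40) / (2·(1/4)) = 17/20 m/s
check:
stop time T_s = (17/20)/2 = 0.4250 s
reaction-phase robot travel = 0.8500·0.2000 = 0.1700 m
robot under decel: 0.8500²/(2·2.0000) = 0.1806 m
person approaches 1.8000·(0.2000+0.4250) = 1.1250 m
margins: 0.1000+0.0250+0.0150 = 0.1400 m
sum ≈ 0.1700+0.1806+1.1250+0.1400 ≈ 1.6156 m = S ✓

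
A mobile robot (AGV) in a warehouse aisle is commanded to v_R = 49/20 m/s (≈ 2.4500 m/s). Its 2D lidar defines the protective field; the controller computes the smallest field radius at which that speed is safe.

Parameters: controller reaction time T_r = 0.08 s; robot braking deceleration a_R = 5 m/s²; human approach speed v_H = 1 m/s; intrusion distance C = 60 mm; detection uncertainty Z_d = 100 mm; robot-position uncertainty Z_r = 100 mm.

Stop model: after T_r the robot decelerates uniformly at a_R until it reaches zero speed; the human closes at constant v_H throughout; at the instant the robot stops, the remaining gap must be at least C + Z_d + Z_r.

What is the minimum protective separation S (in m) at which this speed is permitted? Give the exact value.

stop time T_s = (49/20)/5 = 0.4900 s
robot in T_r: 2.4500·0.0800 = 0.1960 m
robot under decel: 2.4500²/(2·5.0000) = 0.6002 m
human closes 1.0000·0.5700 = 0.5700 m
margins: 0.0600+0.1000+0.1000 = 0.2600 m
S_min ≈ 0.1960+0.6002+0.5700+0.2600  ⇒  S_min = 1301/800 m

S_min = 1301/800 m = 1.6262 m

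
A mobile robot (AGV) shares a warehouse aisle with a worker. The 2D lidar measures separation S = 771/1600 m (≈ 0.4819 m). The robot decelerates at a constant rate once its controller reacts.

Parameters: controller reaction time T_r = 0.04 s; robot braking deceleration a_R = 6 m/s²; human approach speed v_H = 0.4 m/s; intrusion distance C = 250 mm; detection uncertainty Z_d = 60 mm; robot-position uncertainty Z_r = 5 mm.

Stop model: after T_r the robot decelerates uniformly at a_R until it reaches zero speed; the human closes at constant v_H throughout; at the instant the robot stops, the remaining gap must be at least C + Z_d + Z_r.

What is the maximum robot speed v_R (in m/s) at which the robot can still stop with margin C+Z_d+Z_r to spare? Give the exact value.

at the boundary: (1/12)·v² + (8/75)·v + (-1207/8000) = 0
  disc = (8/75)² − 4·(1/12)·(-1207/8000) = 22201/360000 ; √disc = 149/600
  v_R = (−(8/75) + 149/600) / (2·(1/12)) = 17/20 m/s
check:
T_s = v_R/a_R = (17/20)/6 = 0.1417 s
robot covers v_R·T_r = 0.8500·0.0400 = 0.0340 m before braking
braking distance = 0.8500²/(2·6.0000) = 0.0602 m
human over T_r+T_s: 0.4000·(0.0400+0.1417) = 0.0727 m
residual clearance needed = 0.2500+0.0600+0.0050 = 0.3150 m
sum ≈ 0.0340+0.0602+0.0727+0.3150 ≈ 0.4819 m = S ✓

v_R_max = 17/20 m/s = 0.8500 m/s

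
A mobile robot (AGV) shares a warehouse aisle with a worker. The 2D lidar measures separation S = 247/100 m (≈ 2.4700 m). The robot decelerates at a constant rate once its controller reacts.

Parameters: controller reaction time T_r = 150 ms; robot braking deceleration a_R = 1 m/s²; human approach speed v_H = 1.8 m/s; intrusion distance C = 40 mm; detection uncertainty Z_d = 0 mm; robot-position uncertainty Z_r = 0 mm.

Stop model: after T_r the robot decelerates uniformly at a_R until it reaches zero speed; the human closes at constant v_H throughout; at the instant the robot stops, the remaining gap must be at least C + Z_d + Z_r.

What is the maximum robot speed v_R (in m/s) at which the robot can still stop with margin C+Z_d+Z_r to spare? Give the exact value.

quadratic (1/2)·v² + (39/20)·v + (-54/25) = 0
  disc = (39/20)² − 4·(1/2)·(-54/25) = 3249/400 ; √disc = 57/20
  v_R = (−(39/20) + 57/20) / (2·(1/2)) = 9/10 m/s
check:
stop time T_s = (9/10)/1 = 0.9000 s
reaction-phase robot travel = 0.9000·0.1500 = 0.1350 m
robot covers 0.9000·0.9000 − ½·1.0000·0.9000² = 0.4050 m while stopping
human closes 1.8000·1.0500 = 1.8900 m
margins: 0.0400+0.0000+0.0000 = 0.0400 m
sum ≈ 0.1350+0.4050+1.8900+0.0400 ≈ 2.4700 m = S ✓

v_R_max = 9/10 m/s = 0.9000 m/s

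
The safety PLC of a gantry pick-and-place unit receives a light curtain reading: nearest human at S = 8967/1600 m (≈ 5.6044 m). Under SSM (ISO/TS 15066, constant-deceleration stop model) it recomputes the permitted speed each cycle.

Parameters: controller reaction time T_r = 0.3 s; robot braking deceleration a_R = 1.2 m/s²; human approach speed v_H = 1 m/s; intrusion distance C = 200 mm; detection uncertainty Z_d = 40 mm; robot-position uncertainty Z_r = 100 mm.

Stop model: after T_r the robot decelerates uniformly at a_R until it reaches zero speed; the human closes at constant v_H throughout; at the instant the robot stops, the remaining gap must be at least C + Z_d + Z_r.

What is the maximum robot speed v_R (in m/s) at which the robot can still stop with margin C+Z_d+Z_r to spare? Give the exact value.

quadratic (5/12)·v² + (17/15)·v + (-7943/1600) = 0
  disc = (17/15)² − 4·(5/12)·(-7943/1600) = 137641/14400 ; √disc = 371/120
  v_R = (−(17/15) + 371/120) / (2·(5/12)) = 47/20 m/s
check:
T_s = v_R/a_R = (47/20)/(6/5) = 1.9583 s
robot in T_r: 2.3500·0.3000 = 0.7050 m
robot under decel: 2.3500²/(2·1.2000) = 2.3010 m
human closes 1.0000·2.2583 = 2.2583 m
residual clearance needed = 0.2000+0.0400+0.1000 = 0.3400 m
sum ≈ 0.7050+2.3010+2.2583+0.3400 ≈ 5.6044 m = S ✓

v_R_max = 47/20 m/s = 2.3500 m/s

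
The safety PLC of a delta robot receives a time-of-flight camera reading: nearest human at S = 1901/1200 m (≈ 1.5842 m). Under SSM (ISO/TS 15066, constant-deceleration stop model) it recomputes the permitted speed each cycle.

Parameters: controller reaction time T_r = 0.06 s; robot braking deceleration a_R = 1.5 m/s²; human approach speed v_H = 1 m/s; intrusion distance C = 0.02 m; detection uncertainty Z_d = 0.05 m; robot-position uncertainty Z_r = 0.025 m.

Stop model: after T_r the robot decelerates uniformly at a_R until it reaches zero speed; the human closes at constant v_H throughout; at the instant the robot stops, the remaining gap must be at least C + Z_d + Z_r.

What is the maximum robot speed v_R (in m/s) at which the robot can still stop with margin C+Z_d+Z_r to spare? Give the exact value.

v_R_max = 5/4 m/s = 1.2500 m/s

collect terms ⇒ (1/3)·v_R² + (109/150)·v_R + (-343/240) = 0
  disc = (109/150)² − 4·(1/3)·(-343/240) = 1521/625 ; √disc = 39/25
  v_R = (−(109/150) + 39/25) / (2·(1/3)) = 5/4 m/s
check:
T_s = v_R/a_R = (5/4)/(3/2) = 0.8333 s
reaction-phase robot travel = 1.2500·0.0600 = 0.0750 m
robot covers 1.2500·0.8333 − ½·1.5000·0.8333² = 0.5208 m while stopping
human over T_r+T_s: 1.0000·(0.0600+0.8333) = 0.8933 m
C+Z_d+Z_r = 0.0200+0.0500+0.0250 = 0.0950 m
sum ≈ 0.0750+0.5208+0.8933+0.0950 ≈ 1.5842 m = S ✓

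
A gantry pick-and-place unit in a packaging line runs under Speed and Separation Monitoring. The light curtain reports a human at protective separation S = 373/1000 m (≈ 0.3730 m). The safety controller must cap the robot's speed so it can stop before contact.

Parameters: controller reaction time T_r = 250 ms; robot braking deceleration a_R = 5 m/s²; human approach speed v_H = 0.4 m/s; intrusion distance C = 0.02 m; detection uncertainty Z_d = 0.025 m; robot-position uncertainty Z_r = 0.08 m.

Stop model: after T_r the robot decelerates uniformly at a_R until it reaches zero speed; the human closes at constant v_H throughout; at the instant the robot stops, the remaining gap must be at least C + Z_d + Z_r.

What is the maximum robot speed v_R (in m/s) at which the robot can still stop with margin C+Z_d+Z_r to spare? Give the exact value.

v_R_max = 2/5 m/s = 0.4000 m/s

quadratic (1/10)·v² + (33/100)·v + (-37/250) = 0
  disc = (33/100)² − 4·(1/10)·(-37/250) = 1681/10000 ; √disc = 41/100
  v_R = (−(33/100) + 41/100) / (2·(1/10)) = 2/5 m/s
check:
T_s = v_R/a_R = (2/5)/5 = 0.0800 s
reaction-phase robot travel = 0.4000·0.2500 = 0.1000 m
braking distance = 0.4000²/(2·5.0000) = 0.0160 m
human closes 0.4000·0.3300 = 0.1320 m
C+Z_d+Z_r = 0.0200+0.0250+0.0800 = 0.1250 m
sum ≈ 0.1000+0.0160+0.1320+0.1250 ≈ 0.3730 m = S ✓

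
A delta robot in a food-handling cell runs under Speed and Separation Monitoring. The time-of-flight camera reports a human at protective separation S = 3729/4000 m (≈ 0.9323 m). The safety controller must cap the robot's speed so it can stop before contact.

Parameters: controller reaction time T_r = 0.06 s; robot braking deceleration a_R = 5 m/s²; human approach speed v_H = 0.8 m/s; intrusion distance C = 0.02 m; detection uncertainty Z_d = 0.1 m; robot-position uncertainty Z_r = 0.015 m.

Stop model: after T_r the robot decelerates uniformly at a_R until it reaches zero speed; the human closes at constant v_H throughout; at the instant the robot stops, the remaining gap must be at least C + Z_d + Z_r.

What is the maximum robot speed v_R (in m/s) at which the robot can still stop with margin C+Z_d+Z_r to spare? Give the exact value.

collect terms ⇒ (1/10)·v_R² + (11/50)·v_R + (-2997/4000) = 0
  disc = (11/50)² − 4·(1/10)·(-2997/4000) = 3481/10000 ; √disc = 59/100
  v_R = (−(11/50) + 59/100) / (2·(1/10)) = 37/20 m/s
check:
T_s = v_R/a_R = (37/20)/5 = 0.3700 s
robot in T_r: 1.8500·0.0600 = 0.1110 m
braking distance = 1.8500²/(2·5.0000) = 0.3422 m
human closes 0.8000·0.4300 = 0.3440 m
margins: 0.0200+0.1000+0.0150 = 0.1350 m
sum ≈ 0.1110+0.3422+0.3440+0.1350 ≈ 0.9323 m = S ✓

v_R_max = 37/20 m/s = 1.8500 m/s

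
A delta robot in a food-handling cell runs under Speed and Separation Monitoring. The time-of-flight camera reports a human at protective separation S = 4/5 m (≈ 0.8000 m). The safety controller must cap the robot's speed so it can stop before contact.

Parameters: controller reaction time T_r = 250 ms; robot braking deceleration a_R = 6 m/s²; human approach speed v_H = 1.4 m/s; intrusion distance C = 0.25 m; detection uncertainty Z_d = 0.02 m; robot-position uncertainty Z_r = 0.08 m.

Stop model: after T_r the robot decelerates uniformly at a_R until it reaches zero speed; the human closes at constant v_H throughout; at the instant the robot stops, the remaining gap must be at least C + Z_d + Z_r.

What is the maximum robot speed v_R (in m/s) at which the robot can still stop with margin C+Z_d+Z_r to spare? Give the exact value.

v_R_max = 1/5 m/s = 0.2000 m/s

collect terms ⇒ (1/12)·v_R² + (29/60)·v_R + (-1/10) = 0
  disc = (29/60)² − 4·(1/12)·(-1/10) = 961/3600 ; √disc = 31/60
  v_R = (−(29/60) + 31/60) / (2·(1/12)) = 1/5 m/s
check:
braking lasts T_s = (1/5)/6 = 0.0333 s
reaction-phase robot travel = 0.2000·0.2500 = 0.0500 m
braking distance = 0.2000²/(2·6.0000) = 0.0033 m
human over T_r+T_s: 1.4000·(0.2500+0.0333) = 0.3967 m
C+Z_d+Z_r = 0.2500+0.0200+0.0800 = 0.3500 m
sum ≈ 0.0500+0.0033+0.3967+0.3500 ≈ 0.8000 m = S ✓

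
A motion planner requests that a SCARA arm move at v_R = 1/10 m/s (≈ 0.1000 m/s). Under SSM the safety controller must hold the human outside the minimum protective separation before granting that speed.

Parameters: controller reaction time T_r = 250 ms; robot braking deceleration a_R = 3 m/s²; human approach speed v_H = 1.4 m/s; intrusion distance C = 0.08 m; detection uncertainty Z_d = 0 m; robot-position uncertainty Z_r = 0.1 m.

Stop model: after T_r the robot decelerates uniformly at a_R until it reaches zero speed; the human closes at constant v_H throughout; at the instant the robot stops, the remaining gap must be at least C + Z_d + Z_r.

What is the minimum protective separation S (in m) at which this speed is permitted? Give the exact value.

S_min = 181/300 m = 0.6033 m

T_s = v_R/a_R = (1/10)/3 = 0.0333 s
robot in T_r: 0.1000·0.2500 = 0.0250 m
braking distance = 0.1000²/(2·3.0000) = 0.0017 m
human over T_r+T_s: 1.4000·(0.2500+0.0333) = 0.3967 m
residual clearance needed = 0.0800+0.0000+0.1000 = 0.1800 m
S_min ≈ 0.0250+0.0017+0.3967+0.1800  ⇒  S_min = 181/300 m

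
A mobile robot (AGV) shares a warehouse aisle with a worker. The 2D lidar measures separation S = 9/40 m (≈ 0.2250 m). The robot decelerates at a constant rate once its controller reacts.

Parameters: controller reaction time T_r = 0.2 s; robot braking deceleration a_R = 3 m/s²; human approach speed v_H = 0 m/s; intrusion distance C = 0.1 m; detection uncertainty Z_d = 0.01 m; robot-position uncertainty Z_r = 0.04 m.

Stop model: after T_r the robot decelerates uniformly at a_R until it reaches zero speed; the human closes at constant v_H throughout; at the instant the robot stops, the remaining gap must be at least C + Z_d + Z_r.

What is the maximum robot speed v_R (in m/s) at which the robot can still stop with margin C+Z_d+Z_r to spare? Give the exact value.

collect terms ⇒ (1/6)·v_R² + (1/5)·v_R + (-3/40) = 0
  disc = (1/5)² − 4·(1/6)·(-3/40) = 9/100 ; √disc = 3/10
  v_R = (−(1/5) + 3/10) / (2·(1/6)) = 3/10 m/s
check:
braking lasts T_s = (3/10)/3 = 0.1000 s
reaction-phase robot travel = 0.3000·0.2000 = 0.0600 m
braking distance = 0.3000²/(2·3.0000) = 0.0150 m
human closes 0.0000·0.3000 = 0.0000 m
margins: 0.1000+0.0100+0.0400 = 0.1500 m
sum ≈ 0.0600+0.0150+0.0000+0.1500 ≈ 0.2250 m = S ✓

v_R_max = 3/10 m/s = 0.3000 m/s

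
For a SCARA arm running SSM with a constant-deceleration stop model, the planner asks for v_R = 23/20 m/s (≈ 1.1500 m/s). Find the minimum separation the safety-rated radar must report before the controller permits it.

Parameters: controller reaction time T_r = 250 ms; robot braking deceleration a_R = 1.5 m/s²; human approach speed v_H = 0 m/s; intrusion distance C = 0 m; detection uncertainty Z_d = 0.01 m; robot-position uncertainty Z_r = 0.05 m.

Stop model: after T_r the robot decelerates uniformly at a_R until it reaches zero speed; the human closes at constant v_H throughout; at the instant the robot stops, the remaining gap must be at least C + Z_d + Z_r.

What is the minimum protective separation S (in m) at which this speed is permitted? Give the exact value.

braking lasts T_s = (23/20)/(3/2) = 0.7667 s
robot in T_r: 1.1500·0.2500 = 0.2875 m
robot covers 1.1500·0.7667 − ½·1.5000·0.7667² = 0.4408 m while stopping
human over T_r+T_s: 0.0000·(0.2500+0.7667) = 0.0000 m
margins: 0.0000+0.0100+0.0500 = 0.0600 m
S_min ≈ 0.2875+0.4408+0.0000+0.0600  ⇒  S_min = 473/600 m

S_min = 473/600 m = 0.7883 m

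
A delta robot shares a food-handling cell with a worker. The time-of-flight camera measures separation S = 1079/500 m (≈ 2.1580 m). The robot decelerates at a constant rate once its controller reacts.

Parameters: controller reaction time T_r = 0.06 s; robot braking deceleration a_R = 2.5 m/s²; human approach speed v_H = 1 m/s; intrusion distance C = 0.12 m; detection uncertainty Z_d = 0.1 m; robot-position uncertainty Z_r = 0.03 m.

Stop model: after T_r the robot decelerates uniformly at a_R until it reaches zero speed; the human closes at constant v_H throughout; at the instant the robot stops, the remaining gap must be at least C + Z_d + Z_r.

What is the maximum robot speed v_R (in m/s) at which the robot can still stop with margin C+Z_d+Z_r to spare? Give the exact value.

collect terms ⇒ (1/5)·v_R² + (23/50)·v_R + (-231/125) = 0
  disc = (23/50)² − 4·(1/5)·(-231/125) = 169/100 ; √disc = 13/10
  v_R = (−(23/50) + 13/10) / (2·(1/5)) = 21/10 m/s
check:
T_s = v_R/a_R = (21/10)/(5/2) = 0.8400 s
reaction-phase robot travel = 2.1000·0.0600 = 0.1260 m
robot covers 2.1000·0.8400 − ½·2.5000·0.8400² = 0.8820 m while stopping
person approaches 1.0000·(0.0600+0.8400) = 0.9000 m
residual clearance needed = 0.1200+0.1000+0.0300 = 0.2500 m
sum ≈ 0.1260+0.8820+0.9000+0.2500 ≈ 2.1580 m = S ✓

v_R_max = 21/10 m/s = 2.1000 m/s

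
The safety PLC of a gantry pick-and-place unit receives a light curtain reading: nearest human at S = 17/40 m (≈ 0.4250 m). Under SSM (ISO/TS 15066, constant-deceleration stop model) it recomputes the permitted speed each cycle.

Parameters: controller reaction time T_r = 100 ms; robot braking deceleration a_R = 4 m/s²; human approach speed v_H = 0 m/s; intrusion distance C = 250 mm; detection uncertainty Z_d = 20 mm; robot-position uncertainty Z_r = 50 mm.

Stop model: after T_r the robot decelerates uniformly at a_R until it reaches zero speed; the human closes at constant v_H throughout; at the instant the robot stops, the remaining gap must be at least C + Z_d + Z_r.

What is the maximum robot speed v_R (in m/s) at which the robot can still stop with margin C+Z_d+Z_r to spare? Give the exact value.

at the boundary: (1/8)·v² + (1/10)·v + (-21/200) = 0
  disc = (1/10)² − 4·(1/8)·(-21/200) = 1/16 ; √disc = 1/4
  v_R = (−(1/10) + 1/4) / (2·(1/8)) = 3/5 m/s
check:
stop time T_s = (3/5)/4 = 0.1500 s
reaction-phase robot travel = 0.6000·0.1000 = 0.0600 m
robot covers 0.6000·0.1500 − ½·4.0000·0.1500² = 0.0450 m while stopping
human over T_r+T_s: 0.0000·(0.1000+0.1500) = 0.0000 m
C+Z_d+Z_r = 0.2500+0.0200+0.0500 = 0.3200 m
sum ≈ 0.0600+0.0450+0.0000+0.3200 ≈ 0.4250 m = S ✓

v_R_max = 3/5 m/s = 0.6000 m/s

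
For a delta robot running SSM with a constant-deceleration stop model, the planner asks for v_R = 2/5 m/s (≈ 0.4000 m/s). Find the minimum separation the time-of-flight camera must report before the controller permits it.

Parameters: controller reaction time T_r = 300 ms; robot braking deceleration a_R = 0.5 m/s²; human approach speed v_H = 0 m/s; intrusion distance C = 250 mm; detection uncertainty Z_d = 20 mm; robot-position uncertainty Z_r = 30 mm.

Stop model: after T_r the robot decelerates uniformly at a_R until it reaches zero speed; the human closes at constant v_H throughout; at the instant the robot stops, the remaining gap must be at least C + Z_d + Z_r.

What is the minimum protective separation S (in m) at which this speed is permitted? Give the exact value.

T_s = v_R/a_R = (2/5)/(1/2) = 0.8000 s
robot covers v_R·T_r = 0.4000·0.3000 = 0.1200 m before braking
robot under decel: 0.4000²/(2·0.5000) = 0.1600 m
person approaches 0.0000·(0.3000+0.8000) = 0.0000 m
C+Z_d+Z_r = 0.2500+0.0200+0.0300 = 0.3000 m
S_min ≈ 0.1200+0.1600+0.0000+0.3000  ⇒  S_min = 29/50 m

S_min = 29/50 m = 0.5800 m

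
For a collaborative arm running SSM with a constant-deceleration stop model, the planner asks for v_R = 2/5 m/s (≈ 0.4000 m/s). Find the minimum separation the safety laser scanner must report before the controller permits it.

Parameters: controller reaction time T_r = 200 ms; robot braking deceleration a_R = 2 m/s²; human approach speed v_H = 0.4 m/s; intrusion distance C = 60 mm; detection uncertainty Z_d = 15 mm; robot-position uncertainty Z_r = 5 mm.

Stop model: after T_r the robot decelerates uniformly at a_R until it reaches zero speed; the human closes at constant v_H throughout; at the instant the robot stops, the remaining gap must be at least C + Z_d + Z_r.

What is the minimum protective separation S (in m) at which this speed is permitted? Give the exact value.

stop time T_s = (2/5)/2 = 0.2000 s
robot covers v_R·T_r = 0.4000·0.2000 = 0.0800 m before braking
robot covers 0.4000·0.2000 − ½·2.0000·0.2000² = 0.0400 m while stopping
person approaches 0.4000·(0.2000+0.2000) = 0.1600 m
residual clearance needed = 0.0600+0.0150+0.0050 = 0.0800 m
S_min ≈ 0.0800+0.0400+0.1600+0.0800  ⇒  S_min = 9/25 m

S_min = 9/25 m = 0.3600 m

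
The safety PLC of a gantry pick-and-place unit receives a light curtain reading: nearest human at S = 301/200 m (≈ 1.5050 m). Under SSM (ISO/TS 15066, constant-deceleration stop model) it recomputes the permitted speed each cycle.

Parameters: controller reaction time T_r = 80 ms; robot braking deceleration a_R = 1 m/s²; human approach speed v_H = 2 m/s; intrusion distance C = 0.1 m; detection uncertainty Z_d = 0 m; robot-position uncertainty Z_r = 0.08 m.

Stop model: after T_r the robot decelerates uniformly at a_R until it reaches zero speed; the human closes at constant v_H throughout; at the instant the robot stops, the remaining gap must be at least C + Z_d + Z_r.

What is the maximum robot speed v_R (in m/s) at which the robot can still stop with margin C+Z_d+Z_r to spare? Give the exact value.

at the boundary: (1/2)·v² + (52/25)·v + (-233/200) = 0
  disc = (52/25)² − 4·(1/2)·(-233/200) = 16641/2500 ; √disc = 129/50
  v_R = (−(52/25) + 129/50) / (2·(1/2)) = 1/2 m/s
check:
stop time T_s = (1/2)/1 = 0.5000 s
reaction-phase robot travel = 0.5000·0.0800 = 0.0400 m
robot under decel: 0.5000²/(2·1.0000) = 0.1250 m
human over T_r+T_s: 2.0000·(0.0800+0.5000) = 1.1600 m
residual clearance needed = 0.1000+0.0000+0.0800 = 0.1800 m
sum ≈ 0.0400+0.1250+1.1600+0.1800 ≈ 1.5050 m = S ✓

v_R_max = 1/2 m/s = 0.5000 m/s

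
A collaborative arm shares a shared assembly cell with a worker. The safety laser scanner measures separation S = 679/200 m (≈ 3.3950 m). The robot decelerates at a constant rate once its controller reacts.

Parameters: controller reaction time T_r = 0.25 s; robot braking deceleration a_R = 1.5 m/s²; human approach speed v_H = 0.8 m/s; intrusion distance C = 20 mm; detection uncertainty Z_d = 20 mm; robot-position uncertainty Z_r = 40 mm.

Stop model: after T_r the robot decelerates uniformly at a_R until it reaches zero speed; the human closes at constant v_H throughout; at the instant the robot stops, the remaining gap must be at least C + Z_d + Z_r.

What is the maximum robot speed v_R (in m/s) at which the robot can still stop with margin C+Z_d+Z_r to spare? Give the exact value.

at the boundary: (1/3)·v² + (47/60)·v + (-623/200) = 0
  disc = (47/60)² − 4·(1/3)·(-623/200) = 17161/3600 ; √disc = 131/60
  v_R = (−(47/60) + 131/60) / (2·(1/3)) = 21/10 m/s
check:
T_s = v_R/a_R = (21/10)/(3/2) = 1.4000 s
robot covers v_R·T_r = 2.1000·0.2500 = 0.5250 m before braking
robot under decel: 2.1000²/(2·1.5000) = 1.4700 m
human closes 0.8000·1.6500 = 1.3200 m
margins: 0.0200+0.0200+0.0400 = 0.0800 m
sum ≈ 0.5250+1.4700+1.3200+0.0800 ≈ 3.3950 m = S ✓

v_R_max = 21/10 m/s = 2.1000 m/s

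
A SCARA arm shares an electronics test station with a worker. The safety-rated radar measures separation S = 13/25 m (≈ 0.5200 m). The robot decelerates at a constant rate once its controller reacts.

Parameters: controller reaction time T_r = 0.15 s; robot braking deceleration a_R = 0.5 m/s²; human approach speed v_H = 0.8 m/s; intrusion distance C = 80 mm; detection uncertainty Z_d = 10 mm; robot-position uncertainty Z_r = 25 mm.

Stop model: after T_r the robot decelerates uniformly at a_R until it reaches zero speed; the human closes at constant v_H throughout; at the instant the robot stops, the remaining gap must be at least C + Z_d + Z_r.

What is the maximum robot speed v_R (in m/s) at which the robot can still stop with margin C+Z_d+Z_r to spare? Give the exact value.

at the boundary: (1)·v² + (7/4)·v + (-57/200) = 0
  disc = (7/4)² − 4·(1)·(-57/200) = 1681/400 ; √disc = 41/20
  v_R = (−(7/4) + 41/20) / (2·(1)) = 3/20 m/s
check:
T_s = v_R/a_R = (3/20)/(1/2) = 0.3000 s
robot in T_r: 0.1500·0.1500 = 0.0225 m
braking distance = 0.1500²/(2·0.5000) = 0.0225 m
human over T_r+T_s: 0.8000·(0.1500+0.3000) = 0.3600 m
residual clearance needed = 0.0800+0.0100+0.0250 = 0.1150 m
sum ≈ 0.0225+0.0225+0.3600+0.1150 ≈ 0.5200 m = S ✓

v_R_max = 3/20 m/s = 0.1500 m/s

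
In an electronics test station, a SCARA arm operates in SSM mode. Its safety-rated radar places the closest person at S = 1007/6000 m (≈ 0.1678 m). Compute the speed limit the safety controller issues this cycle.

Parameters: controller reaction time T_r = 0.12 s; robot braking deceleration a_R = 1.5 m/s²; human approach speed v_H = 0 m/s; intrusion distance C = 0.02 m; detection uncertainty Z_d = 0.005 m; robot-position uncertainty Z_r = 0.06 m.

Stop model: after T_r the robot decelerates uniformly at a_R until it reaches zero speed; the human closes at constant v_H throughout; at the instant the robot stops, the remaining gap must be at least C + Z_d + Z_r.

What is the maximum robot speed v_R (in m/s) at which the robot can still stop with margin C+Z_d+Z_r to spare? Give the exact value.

quadratic (1/3)·v² + (3/25)·v + (-497/6000) = 0
  disc = (3/25)² − 4·(1/3)·(-497/6000) = 2809/22500 ; √disc = 53/150
  v_R = (−(3/25) + 53/150) / (2·(1/3)) = 7/20 m/s
check:
braking lasts T_s = (7/20)/(3/2) = 0.2333 s
robot covers v_R·T_r = 0.3500·0.1200 = 0.0420 m before braking
braking distance = 0.3500²/(2·1.5000) = 0.0408 m
human closes 0.0000·0.3533 = 0.0000 m
residual clearance needed = 0.0200+0.0050+0.0600 = 0.0850 m
sum ≈ 0.0420+0.0408+0.0000+0.0850 ≈ 0.1678 m = S ✓

v_R_max = 7/20 m/s = 0.3500 m/s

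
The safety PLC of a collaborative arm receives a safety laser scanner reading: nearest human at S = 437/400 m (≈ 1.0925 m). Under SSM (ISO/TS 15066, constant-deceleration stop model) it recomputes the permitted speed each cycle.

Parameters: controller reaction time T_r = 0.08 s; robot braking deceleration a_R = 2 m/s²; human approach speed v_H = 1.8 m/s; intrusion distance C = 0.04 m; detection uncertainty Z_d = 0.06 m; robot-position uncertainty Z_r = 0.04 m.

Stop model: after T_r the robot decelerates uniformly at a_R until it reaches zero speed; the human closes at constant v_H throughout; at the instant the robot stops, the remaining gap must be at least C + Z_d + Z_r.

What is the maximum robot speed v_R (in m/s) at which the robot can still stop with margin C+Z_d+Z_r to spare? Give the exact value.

at the boundary: (1/4)·v² + (49/50)·v + (-1617/2000) = 0
  disc = (49/50)² − 4·(1/4)·(-1617/2000) = 17689/10000 ; √disc = 133/100
  v_R = (−(49/50) + 133/100) / (2·(1/4)) = 7/10 m/s
check:
braking lasts T_s = (7/10)/2 = 0.3500 s
robot covers v_R·T_r = 0.7000·0.0800 = 0.0560 m before braking
robot covers 0.7000·0.3500 − ½·2.0000·0.3500² = 0.1225 m while stopping
human closes 1.8000·0.4300 = 0.7740 m
C+Z_d+Z_r = 0.0400+0.0600+0.0400 = 0.1400 m
sum ≈ 0.0560+0.1225+0.7740+0.1400 ≈ 1.0925 m = S ✓

v_R_max = 7/10 m/s = 0.7000 m/s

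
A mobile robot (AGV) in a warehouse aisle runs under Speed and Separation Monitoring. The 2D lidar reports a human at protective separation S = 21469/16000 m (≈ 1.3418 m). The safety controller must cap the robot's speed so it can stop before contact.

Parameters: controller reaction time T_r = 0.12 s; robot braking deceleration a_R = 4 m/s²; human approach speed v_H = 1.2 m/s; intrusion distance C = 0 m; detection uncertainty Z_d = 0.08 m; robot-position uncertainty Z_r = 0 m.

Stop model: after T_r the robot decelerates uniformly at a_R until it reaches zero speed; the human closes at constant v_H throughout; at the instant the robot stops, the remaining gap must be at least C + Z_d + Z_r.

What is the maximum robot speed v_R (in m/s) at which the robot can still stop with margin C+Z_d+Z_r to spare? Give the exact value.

at the boundary: (1/8)·v² + (21/50)·v + (-3577/3200) = 0
  disc = (21/50)² − 4·(1/8)·(-3577/3200) = 117649/160000 ; √disc = 343/400
  v_R = (−(21/50) + 343/400) / (2·(1/8)) = 7/4 m/s
check:
T_s = v_R/a_R = (7/4)/4 = 0.4375 s
robot in T_r: 1.7500·0.1200 = 0.2100 m
robot under decel: 1.7500²/(2·4.0000) = 0.3828 m
human over T_r+T_s: 1.2000·(0.1200+0.4375) = 0.6690 m
C+Z_d+Z_r = 0.0000+0.0800+0.0000 = 0.0800 m
sum ≈ 0.2100+0.3828+0.6690+0.0800 ≈ 1.3418 m = S ✓

v_R_max = 7/4 m/s = 1.7500 m/s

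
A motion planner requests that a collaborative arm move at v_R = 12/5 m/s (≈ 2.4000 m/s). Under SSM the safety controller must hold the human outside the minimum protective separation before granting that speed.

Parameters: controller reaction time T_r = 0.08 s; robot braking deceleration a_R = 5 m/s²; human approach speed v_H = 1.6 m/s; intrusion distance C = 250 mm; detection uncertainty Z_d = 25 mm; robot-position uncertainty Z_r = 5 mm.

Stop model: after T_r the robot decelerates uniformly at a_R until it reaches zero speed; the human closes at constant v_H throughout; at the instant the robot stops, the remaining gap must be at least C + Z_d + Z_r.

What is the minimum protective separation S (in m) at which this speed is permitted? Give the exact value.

S_min = 243/125 m = 1.9440 m

stop time T_s = (12/5)/5 = 0.4800 s
robot in T_r: 2.4000·0.0800 = 0.1920 m
braking distance = 2.4000²/(2·5.0000) = 0.5760 m
human over T_r+T_s: 1.6000·(0.0800+0.4800) = 0.8960 m
margins: 0.2500+0.0250+0.0050 = 0.2800 m
S_min ≈ 0.1920+0.5760+0.8960+0.2800  ⇒  S_min = 243/125 m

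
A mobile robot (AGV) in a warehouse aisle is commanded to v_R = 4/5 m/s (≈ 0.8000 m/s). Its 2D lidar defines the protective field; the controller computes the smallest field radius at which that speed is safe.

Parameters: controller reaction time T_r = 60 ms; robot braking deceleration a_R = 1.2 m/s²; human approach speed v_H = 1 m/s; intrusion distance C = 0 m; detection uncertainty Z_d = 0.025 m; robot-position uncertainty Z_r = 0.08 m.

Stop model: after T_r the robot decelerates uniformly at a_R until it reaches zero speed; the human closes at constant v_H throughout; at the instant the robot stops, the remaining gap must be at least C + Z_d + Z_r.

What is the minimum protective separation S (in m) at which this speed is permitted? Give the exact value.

S_min = 3439/3000 m = 1.1463 m

braking lasts T_s = (4/5)/(6/5) = 0.6667 s
robot covers v_R·T_r = 0.8000·0.0600 = 0.0480 m before braking
robot under decel: 0.8000²/(2·1.2000) = 0.2667 m
human closes 1.0000·0.7267 = 0.7267 m
residual clearance needed = 0.0000+0.0250+0.0800 = 0.1050 m
S_min ≈ 0.0480+0.2667+0.7267+0.1050  ⇒  S_min = 3439/3000 m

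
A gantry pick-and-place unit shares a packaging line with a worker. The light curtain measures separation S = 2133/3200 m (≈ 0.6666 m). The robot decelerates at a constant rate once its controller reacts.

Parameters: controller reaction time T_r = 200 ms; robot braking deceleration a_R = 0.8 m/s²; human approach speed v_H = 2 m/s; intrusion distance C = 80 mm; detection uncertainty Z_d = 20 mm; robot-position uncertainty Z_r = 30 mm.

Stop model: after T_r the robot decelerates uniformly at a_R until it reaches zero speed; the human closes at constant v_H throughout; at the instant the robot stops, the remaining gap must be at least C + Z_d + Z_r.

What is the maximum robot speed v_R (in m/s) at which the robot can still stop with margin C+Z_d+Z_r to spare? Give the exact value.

at the boundary: (5/8)·v² + (27/10)·v + (-437/3200) = 0
  disc = (27/10)² − 4·(5/8)·(-437/3200) = 48841/6400 ; √disc = 221/80
  v_R = (−(27/10) + 221/80) / (2·(5/8)) = 1/20 m/s
check:
braking lasts T_s = (1/20)/(4/5) = 0.0625 s
robot in T_r: 0.0500·0.2000 = 0.0100 m
braking distance = 0.0500²/(2·0.8000) = 0.0016 m
person approaches 2.0000·(0.2000+0.0625) = 0.5250 m
margins: 0.0800+0.0200+0.0300 = 0.1300 m
sum ≈ 0.0100+0.0016+0.5250+0.1300 ≈ 0.6666 m = S ✓

v_R_max = 1/20 m/s = 0.0500 m/s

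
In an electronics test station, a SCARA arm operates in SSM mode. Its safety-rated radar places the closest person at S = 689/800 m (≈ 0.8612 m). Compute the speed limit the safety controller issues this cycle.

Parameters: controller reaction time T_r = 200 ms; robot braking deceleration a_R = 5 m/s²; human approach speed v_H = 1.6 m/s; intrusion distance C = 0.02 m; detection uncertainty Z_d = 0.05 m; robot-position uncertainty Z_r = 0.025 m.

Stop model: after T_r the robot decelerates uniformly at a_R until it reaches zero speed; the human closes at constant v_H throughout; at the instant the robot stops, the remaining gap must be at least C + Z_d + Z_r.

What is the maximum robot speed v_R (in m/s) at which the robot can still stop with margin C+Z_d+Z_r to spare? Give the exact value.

quadratic (1/10)·v² + (13/25)·v + (-357/800) = 0
  disc = (13/25)² − 4·(1/10)·(-357/800) = 4489/10000 ; √disc = 67/100
  v_R = (−(13/25) + 67/100) / (2·(1/10)) = 3/4 m/s
check:
T_s = v_R/a_R = (3/4)/5 = 0.1500 s
robot covers v_R·T_r = 0.7500·0.2000 = 0.1500 m before braking
robot covers 0.7500·0.1500 − ½·5.0000·0.1500² = 0.0563 m while stopping
human over T_r+T_s: 1.6000·(0.2000+0.1500) = 0.5600 m
C+Z_d+Z_r = 0.0200+0.0500+0.0250 = 0.0950 m
sum ≈ 0.1500+0.0563+0.5600+0.0950 ≈ 0.8612 m = S ✓

v_R_max = 3/4 m/s = 0.7500 m/s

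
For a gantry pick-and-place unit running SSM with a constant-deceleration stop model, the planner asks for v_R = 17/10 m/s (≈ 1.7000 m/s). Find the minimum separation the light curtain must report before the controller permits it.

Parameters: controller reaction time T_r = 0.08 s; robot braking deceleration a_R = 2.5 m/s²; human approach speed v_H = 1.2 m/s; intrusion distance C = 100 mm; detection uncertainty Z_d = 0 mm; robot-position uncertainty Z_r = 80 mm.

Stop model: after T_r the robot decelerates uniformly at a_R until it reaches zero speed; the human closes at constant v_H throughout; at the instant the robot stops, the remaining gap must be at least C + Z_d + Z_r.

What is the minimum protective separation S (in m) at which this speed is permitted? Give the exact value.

stop time T_s = (17/10)/(5/2) = 0.6800 s
robot in T_r: 1.7000·0.0800 = 0.1360 m
braking distance = 1.7000²/(2·2.5000) = 0.5780 m
human over T_r+T_s: 1.2000·(0.0800+0.6800) = 0.9120 m
C+Z_d+Z_r = 0.1000+0.0000+0.0800 = 0.1800 m
S_min ≈ 0.1360+0.5780+0.9120+0.1800  ⇒  S_min = 903/500 m

S_min = 903/500 m = 1.8060 m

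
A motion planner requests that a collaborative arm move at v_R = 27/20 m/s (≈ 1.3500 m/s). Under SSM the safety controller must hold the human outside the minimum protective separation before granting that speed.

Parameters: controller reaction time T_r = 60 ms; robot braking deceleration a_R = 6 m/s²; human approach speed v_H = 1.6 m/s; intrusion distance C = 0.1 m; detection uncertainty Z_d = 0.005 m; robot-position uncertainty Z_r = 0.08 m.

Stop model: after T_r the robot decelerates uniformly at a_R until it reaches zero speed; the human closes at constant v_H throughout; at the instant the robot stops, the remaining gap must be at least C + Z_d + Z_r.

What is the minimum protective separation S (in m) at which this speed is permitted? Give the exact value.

S_min = 6991/8000 m = 0.8739 m

braking lasts T_s = (27/20)/6 = 0.2250 s
reaction-phase robot travel = 1.3500·0.0600 = 0.0810 m
robot under decel: 1.3500²/(2·6.0000) = 0.1519 m
human over T_r+T_s: 1.6000·(0.0600+0.2250) = 0.4560 m
residual clearance needed = 0.1000+0.0050+0.0800 = 0.1850 m
S_min ≈ 0.0810+0.1519+0.4560+0.1850  ⇒  S_min = 6991/8000 m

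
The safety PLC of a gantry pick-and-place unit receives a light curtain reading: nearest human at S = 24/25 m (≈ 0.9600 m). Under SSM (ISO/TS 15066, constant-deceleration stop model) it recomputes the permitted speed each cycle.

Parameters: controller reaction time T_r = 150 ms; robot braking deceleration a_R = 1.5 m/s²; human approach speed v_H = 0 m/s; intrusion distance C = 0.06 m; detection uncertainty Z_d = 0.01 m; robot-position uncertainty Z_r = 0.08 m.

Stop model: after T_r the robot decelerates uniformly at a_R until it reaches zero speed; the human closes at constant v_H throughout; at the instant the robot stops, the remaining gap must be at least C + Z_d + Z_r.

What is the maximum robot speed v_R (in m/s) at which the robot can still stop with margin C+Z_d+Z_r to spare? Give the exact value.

at the boundary: (1/3)·v² + (3/20)·v + (-81/100) = 0
  disc = (3/20)² − 4·(1/3)·(-81/100) = 441/400 ; √disc = 21/20
  v_R = (−(3/20) + 21/20) / (2·(1/3)) = 27/20 m/s
check:
braking lasts T_s = (27/20)/(3/2) = 0.9000 s
reaction-phase robot travel = 1.3500·0.1500 = 0.2025 m
braking distance = 1.3500²/(2·1.5000) = 0.6075 m
human closes 0.0000·1.0500 = 0.0000 m
margins: 0.0600+0.0100+0.0800 = 0.1500 m
sum ≈ 0.2025+0.6075+0.0000+0.1500 ≈ 0.9600 m = S ✓

v_R_max = 27/20 m/s = 1.3500 m/s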